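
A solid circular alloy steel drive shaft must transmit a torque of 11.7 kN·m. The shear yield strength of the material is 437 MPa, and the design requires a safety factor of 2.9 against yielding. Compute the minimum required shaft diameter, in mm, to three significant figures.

d = 73.4 mm

Allowable shear stress τ_allow = 437/2.9 = 150.7 MPa.
For a solid shaft τ = 16T/(πd³), so d³ = 16T/(π τ_allow) = 16×1.1700×10^7/(π×150.7) = 395400 mm³.
d = (395400)^(1/3) = 73.40 mm.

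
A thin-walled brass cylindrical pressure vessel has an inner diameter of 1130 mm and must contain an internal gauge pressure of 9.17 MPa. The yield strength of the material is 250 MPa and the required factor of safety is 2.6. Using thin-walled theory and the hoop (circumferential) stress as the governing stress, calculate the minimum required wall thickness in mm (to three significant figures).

σ_allow = 250/2.6 = 96.15 MPa.
Hoop stress σ_h = pD/(2t), so t = pD/(2σ_allow) = 9.17×1130/(2×96.15) = 53.88 mm.

t = 53.9 mm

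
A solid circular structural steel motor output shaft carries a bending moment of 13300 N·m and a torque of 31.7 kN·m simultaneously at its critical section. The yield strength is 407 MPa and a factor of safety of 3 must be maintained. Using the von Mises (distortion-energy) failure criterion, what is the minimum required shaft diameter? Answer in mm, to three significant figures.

σ_allow = σ_y/n = 407/3 = 135.7 MPa.
For a solid shaft σ_b = 32M/(πd³) and τ = 16T/(πd³), so the von Mises stress is σ' = (16/πd³)·√(4M²+3T²).
√(4M²+3T²) = √(4×(1.330×10^7)² + 3×(3.170×10^7)²) = 6.101×10^7 N·mm.
d³ = 16×6.101×10^7/(π×135.7) = 2.290×10^6 mm³.
d = 131.8 mm.

d = 132 mm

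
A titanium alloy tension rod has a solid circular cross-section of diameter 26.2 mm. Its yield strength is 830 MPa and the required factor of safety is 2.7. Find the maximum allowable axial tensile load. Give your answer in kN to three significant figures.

σ_allow = 830/2.7 = 307.4 MPa.
A = πd²/4 = π×26.2²/4 = 539.1 mm².
F_allow = σ_allow × A = 307.4×539.1 = 165700 N.

F_allow = 166 kN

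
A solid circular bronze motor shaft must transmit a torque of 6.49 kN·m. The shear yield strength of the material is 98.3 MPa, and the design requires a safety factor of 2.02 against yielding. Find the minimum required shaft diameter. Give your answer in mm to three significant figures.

d = 87.9 mm

Allowable shear stress τ_allow = 98.3/2.02 = 48.66 MPa.
For a solid shaft τ = 16T/(πd³), so d³ = 16T/(π τ_allow) = 16×6490000/(π×48.66) = 679200 mm³.
d = (679200)^(1/3) = 87.90 mm.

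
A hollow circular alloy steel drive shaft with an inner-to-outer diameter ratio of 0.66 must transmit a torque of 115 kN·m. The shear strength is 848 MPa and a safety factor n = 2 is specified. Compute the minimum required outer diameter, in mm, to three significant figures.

d_o = 119 mm

τ_allow = 848/2 = 424.0 MPa.
For a hollow shaft τ = 16T/[πd_o³(1−k⁴)] with k = 0.66, so 1−k⁴ = 0.8103.
d_o³ = 16T/[π τ_allow (1−k⁴)] = 16×1.1500×10^8/(π×424.0×0.8103) = 1.705×10^6 mm³.
d_o = 119.5 mm.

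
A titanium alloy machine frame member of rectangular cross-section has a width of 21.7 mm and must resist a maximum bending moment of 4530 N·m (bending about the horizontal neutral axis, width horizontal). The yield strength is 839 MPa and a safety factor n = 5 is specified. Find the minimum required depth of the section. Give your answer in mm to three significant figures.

h = 86.4 mm

σ_allow = 839/5 = 167.8 MPa.
For a rectangular section σ = 6M/(bh²), so h² = 6M/(b σ_allow) = 6×4530000/(21.7×167.8) = 7464 mm².
h = 86.40 mm.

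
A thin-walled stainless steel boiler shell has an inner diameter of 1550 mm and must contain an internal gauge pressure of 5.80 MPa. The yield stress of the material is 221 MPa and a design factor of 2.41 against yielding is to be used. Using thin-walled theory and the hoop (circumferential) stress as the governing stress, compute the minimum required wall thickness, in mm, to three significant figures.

t = 49.0 mm

σ_allow = 221/2.41 = 91.70 MPa.
Hoop stress σ_h = pD/(2t), so t = pD/(2σ_allow) = 5.80×1550/(2×91.70) = 49.02 mm.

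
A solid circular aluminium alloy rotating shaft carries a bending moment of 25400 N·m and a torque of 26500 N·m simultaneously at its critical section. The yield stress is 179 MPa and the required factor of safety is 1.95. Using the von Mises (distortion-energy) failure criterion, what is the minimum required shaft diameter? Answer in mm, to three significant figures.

σ_allow = σ_y/n = 179/1.95 = 91.79 MPa.
For a solid shaft σ_b = 32M/(πd³) and τ = 16T/(πd³), so the von Mises stress is σ' = (16/πd³)·√(4M²+3T²).
√(4M²+3T²) = √(4×(2.540×10^7)² + 3×(2.650×10^7)²) = 6.846×10^7 N·mm.
d³ = 16×6.846×10^7/(π×91.79) = 3.799×10^6 mm³.
d = 156.0 mm.

d = 156 mm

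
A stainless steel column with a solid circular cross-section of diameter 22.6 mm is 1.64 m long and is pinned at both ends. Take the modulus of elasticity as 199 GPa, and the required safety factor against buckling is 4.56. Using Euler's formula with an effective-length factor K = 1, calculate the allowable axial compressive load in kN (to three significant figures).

I = πd⁴/64 = π×22.6⁴/64 = 12810 mm⁴.
Effective length L_e = KL = 1×1.64 m = 1640 mm.
Euler critical load P_cr = π²EI/L_e² = π²×199000×12810/1640² = 9351 N.
P_allow = P_cr/n = 9351/4.56 = 2051 N.

P_allow = 2.05 kN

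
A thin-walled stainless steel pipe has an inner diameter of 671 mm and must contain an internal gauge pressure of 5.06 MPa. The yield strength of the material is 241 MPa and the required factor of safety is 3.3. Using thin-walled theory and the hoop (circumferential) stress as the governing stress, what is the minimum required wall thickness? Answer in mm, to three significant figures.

t = 23.2 mm

σ_allow = 241/3.3 = 73.03 MPa.
Hoop stress σ_h = pD/(2t), so t = pD/(2σ_allow) = 5.06×671/(2×73.03) = 23.25 mm.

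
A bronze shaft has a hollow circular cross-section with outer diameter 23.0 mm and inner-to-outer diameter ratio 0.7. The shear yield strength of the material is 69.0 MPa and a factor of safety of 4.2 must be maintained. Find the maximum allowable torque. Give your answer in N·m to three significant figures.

T_allow = 29.8 N·m

τ_allow = 69.0/4.2 = 16.43 MPa.
For a hollow shaft T_allow = τ_allow·πd_o³(1−k⁴)/16 with 1−k⁴ = 0.7599, so πd_o³(1−k⁴)/16 = 1815 mm³.
T_allow = 16.43×1815 = 29820 N·mm = 29.82 N·m.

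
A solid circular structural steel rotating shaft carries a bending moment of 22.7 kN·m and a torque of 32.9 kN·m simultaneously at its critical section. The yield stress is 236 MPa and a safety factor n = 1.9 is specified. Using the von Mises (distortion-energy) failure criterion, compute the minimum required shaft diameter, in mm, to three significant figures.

σ_allow = σ_y/n = 236/1.9 = 124.2 MPa.
For a solid shaft σ_b = 32M/(πd³) and τ = 16T/(πd³), so the von Mises stress is σ' = (16/πd³)·√(4M²+3T²).
√(4M²+3T²) = √(4×(2.270×10^7)² + 3×(3.290×10^7)²) = 7.286×10^7 N·mm.
d³ = 16×7.286×10^7/(π×124.2) = 2.987×10^6 mm³.
d = 144.0 mm.

d = 144 mm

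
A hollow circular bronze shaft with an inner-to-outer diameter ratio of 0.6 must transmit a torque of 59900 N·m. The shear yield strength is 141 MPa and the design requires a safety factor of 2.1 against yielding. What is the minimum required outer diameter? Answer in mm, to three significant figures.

d_o = 173 mm

τ_allow = 141/2.1 = 67.14 MPa.
For a hollow shaft τ = 16T/[πd_o³(1−k⁴)] with k = 0.6, so 1−k⁴ = 0.8704.
d_o³ = 16T/[π τ_allow (1−k⁴)] = 16×5.9900×10^7/(π×67.14×0.8704) = 5.220×10^6 mm³.
d_o = 173.5 mm.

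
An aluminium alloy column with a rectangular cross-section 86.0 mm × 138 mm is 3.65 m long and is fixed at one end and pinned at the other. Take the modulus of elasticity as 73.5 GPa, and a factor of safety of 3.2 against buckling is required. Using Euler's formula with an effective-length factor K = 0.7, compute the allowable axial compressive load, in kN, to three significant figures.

P_allow = 254 kN

Buckling occurs about the weak axis: I_min = h·b³/12 = 138×86.0³/12 = 7.315×10^6 mm⁴ (b = 86.0 mm is the smaller dimension).
Effective length L_e = KL = 0.7×3.65 m = 2555 mm.
Euler critical load P_cr = π²EI/L_e² = π²×73500×7.315×10^6/2555² = 812800 N.
P_allow = P_cr/n = 812800/3.2 = 254000 N.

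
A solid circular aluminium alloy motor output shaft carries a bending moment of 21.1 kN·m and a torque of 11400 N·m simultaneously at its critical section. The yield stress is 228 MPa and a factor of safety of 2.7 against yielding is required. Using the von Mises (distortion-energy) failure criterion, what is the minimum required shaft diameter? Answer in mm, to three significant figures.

σ_allow = σ_y/n = 228/2.7 = 84.44 MPa.
For a solid shaft σ_b = 32M/(πd³) and τ = 16T/(πd³), so the von Mises stress is σ' = (16/πd³)·√(4M²+3T²).
√(4M²+3T²) = √(4×(2.110×10^7)² + 3×(1.140×10^7)²) = 4.659×10^7 N·mm.
d³ = 16×4.659×10^7/(π×84.44) = 2.810×10^6 mm³.
d = 141.1 mm.

d = 141 mm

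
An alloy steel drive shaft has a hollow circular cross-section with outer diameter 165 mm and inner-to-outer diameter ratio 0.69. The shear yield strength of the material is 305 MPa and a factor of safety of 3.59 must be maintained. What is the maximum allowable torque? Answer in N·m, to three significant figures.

T_allow = 57900 N·m

τ_allow = 305/3.59 = 84.96 MPa.
For a hollow shaft T_allow = τ_allow·πd_o³(1−k⁴)/16 with 1−k⁴ = 0.7733, so πd_o³(1−k⁴)/16 = 682100 mm³.
T_allow = 84.96×682100 = 5.795×10^7 N·mm = 57950 N·m.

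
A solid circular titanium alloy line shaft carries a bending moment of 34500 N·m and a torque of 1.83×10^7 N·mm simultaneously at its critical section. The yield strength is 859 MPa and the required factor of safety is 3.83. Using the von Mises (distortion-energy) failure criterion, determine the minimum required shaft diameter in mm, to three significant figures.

d = 120 mm

σ_allow = σ_y/n = 859/3.83 = 224.3 MPa.
For a solid shaft σ_b = 32M/(πd³) and τ = 16T/(πd³), so the von Mises stress is σ' = (16/πd³)·√(4M²+3T²).
√(4M²+3T²) = √(4×(3.450×10^7)² + 3×(1.830×10^7)²) = 7.593×10^7 N·mm.
d³ = 16×7.593×10^7/(π×224.3) = 1.724×10^6 mm³.
d = 119.9 mm.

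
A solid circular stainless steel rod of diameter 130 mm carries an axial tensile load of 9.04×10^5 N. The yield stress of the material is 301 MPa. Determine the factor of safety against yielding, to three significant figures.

A = πd²/4 = 13270 mm².
σ = F/A = 904000/13270 = 68.11 MPa.
n = 301/68.11 = 4.420.

n = 4.42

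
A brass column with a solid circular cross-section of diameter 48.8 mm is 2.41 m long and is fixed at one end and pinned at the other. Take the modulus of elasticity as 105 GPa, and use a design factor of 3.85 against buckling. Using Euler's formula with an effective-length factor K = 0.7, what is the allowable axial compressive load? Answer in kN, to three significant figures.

I = πd⁴/64 = π×48.8⁴/64 = 278400 mm⁴.
Effective length L_e = KL = 0.7×2.41 m = 1687 mm.
Euler critical load P_cr = π²EI/L_e² = π²×105000×278400/1687² = 101400 N.
P_allow = P_cr/n = 101400/3.85 = 26330 N.

P_allow = 26.3 kN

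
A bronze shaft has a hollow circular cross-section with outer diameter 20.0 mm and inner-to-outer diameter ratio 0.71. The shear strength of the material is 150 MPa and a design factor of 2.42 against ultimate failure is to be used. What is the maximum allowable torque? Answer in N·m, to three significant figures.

τ_allow = 150/2.42 = 61.98 MPa.
For a hollow shaft T_allow = τ_allow·πd_o³(1−k⁴)/16 with 1−k⁴ = 0.7459, so πd_o³(1−k⁴)/16 = 1172 mm³.
T_allow = 61.98×1172 = 72620 N·mm = 72.62 N·m.

T_allow = 72.6 N·m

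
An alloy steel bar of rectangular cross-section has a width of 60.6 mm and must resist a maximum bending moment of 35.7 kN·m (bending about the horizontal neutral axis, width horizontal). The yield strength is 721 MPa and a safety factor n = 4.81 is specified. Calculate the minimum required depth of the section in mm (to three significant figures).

h = 154 mm

σ_allow = 721/4.81 = 149.9 MPa.
For a rectangular section σ = 6M/(bh²), so h² = 6M/(b σ_allow) = 6×3.5700×10^7/(60.6×149.9) = 23580 mm².
h = 153.6 mm.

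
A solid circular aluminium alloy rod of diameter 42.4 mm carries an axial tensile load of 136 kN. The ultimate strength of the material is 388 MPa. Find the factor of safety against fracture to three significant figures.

n = 4.03

A = πd²/4 = 1412 mm².
σ = F/A = 136000/1412 = 96.32 MPa.
n = 388/96.32 = 4.028.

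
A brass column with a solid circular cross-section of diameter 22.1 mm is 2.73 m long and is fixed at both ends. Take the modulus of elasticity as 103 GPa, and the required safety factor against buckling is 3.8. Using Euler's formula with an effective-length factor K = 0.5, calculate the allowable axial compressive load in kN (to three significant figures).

P_allow = 1.68 kN

I = πd⁴/64 = π×22.1⁴/64 = 11710 mm⁴.
Effective length L_e = KL = 0.5×2.73 m = 1365 mm.
Euler critical load P_cr = π²EI/L_e² = π²×103000×11710/1365² = 6389 N.
P_allow = P_cr/n = 6389/3.8 = 1681 N.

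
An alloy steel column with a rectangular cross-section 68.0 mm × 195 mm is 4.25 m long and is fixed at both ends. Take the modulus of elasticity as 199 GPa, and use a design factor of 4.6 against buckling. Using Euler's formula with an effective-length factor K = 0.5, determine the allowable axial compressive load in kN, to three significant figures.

P_allow = 483 kN

Buckling occurs about the weak axis: I_min = h·b³/12 = 195×68.0³/12 = 5.110×10^6 mm⁴ (b = 68.0 mm is the smaller dimension).
Effective length L_e = KL = 0.5×4.25 m = 2125 mm.
Euler critical load P_cr = π²EI/L_e² = π²×199000×5.110×10^6/2125² = 2.222×10^6 N.
P_allow = P_cr/n = 2.222×10^6/4.6 = 483100 N.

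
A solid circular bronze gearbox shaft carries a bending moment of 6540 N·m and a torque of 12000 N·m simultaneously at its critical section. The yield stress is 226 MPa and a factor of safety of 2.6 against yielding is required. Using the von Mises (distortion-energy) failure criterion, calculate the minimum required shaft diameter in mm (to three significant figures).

d = 113 mm

σ_allow = σ_y/n = 226/2.6 = 86.92 MPa.
For a solid shaft σ_b = 32M/(πd³) and τ = 16T/(πd³), so the von Mises stress is σ' = (16/πd³)·√(4M²+3T²).
√(4M²+3T²) = √(4×(6.540×10^6)² + 3×(1.200×10^7)²) = 2.456×10^7 N·mm.
d³ = 16×2.456×10^7/(π×86.92) = 1.439×10^6 mm³.
d = 112.9 mm.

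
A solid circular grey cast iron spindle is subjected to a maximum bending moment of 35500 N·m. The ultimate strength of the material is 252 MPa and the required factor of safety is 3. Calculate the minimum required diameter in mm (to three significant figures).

d = 163 mm

σ_allow = 252/3 = 84.00 MPa.
For a solid circular section σ = 32M/(πd³), so d³ = 32M/(π σ_allow) = 32×3.5500×10^7/(π×84.00) = 4.305×10^6 mm³.
d = 162.7 mm.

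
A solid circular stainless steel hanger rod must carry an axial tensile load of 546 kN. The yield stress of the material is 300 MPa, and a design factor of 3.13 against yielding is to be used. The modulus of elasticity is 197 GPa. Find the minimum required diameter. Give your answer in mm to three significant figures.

d = 85.2 mm

Allowable stress σ_allow = 300/3.13 = 95.85 MPa.
Required area A = F/σ_allow = 546000/95.85 = 5697 mm².
A = πd²/4 → d = √(4A/π) = 85.17 mm.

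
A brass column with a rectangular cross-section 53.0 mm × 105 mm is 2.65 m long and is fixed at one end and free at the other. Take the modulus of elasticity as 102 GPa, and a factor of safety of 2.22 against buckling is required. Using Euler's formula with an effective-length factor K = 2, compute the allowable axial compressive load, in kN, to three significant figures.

P_allow = 21.0 kN

Buckling occurs about the weak axis: I_min = h·b³/12 = 105×53.0³/12 = 1.303×10^6 mm⁴ (b = 53.0 mm is the smaller dimension).
Effective length L_e = KL = 2×2.65 m = 5300 mm.
Euler critical load P_cr = π²EI/L_e² = π²×102000×1.303×10^6/5300² = 46690 N.
P_allow = P_cr/n = 46690/2.22 = 21030 N.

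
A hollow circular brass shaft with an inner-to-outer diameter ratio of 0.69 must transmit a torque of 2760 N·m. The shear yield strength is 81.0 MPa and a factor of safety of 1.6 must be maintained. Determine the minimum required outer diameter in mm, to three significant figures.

d_o = 71.1 mm

τ_allow = 81.0/1.6 = 50.62 MPa.
For a hollow shaft τ = 16T/[πd_o³(1−k⁴)] with k = 0.69, so 1−k⁴ = 0.7733.
d_o³ = 16T/[π τ_allow (1−k⁴)] = 16×2760000/(π×50.62×0.7733) = 359000 mm³.
d_o = 71.07 mm.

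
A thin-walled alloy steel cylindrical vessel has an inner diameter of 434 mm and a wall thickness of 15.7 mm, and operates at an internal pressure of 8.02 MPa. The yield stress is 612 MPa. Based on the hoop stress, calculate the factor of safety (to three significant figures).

n = 5.52

σ_h = pD/(2t) = 8.02×434/(2×15.7) = 110.8 MPa.
n = 612/110.8 = 5.521.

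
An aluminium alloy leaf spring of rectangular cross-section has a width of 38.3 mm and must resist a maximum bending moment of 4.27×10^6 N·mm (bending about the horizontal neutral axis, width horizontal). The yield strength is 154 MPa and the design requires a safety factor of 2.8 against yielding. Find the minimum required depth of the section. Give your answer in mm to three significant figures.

h = 110 mm

σ_allow = 154/2.8 = 55.00 MPa.
For a rectangular section σ = 6M/(bh²), so h² = 6M/(b σ_allow) = 6×4270000/(38.3×55.00) = 12160 mm².
h = 110.3 mm.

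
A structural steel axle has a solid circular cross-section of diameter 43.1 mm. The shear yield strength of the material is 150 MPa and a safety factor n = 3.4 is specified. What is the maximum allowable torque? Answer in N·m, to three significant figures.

τ_allow = 150/3.4 = 44.12 MPa.
For a solid shaft T_allow = τ_allow·πd³/16; πd³/16 = π×43.1³/16 = 15720 mm³.
T_allow = 44.12×15720 = 693500 N·mm = 693.5 N·m.

T_allow = 694 N·m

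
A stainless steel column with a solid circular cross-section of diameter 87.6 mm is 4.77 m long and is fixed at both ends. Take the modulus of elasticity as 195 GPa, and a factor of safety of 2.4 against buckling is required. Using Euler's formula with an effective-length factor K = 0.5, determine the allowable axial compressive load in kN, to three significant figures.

P_allow = 408 kN

I = πd⁴/64 = π×87.6⁴/64 = 2.891×10^6 mm⁴.
Effective length L_e = KL = 0.5×4.77 m = 2385 mm.
Euler critical load P_cr = π²EI/L_e² = π²×195000×2.891×10^6/2385² = 978000 N.
P_allow = P_cr/n = 978000/2.4 = 407500 N.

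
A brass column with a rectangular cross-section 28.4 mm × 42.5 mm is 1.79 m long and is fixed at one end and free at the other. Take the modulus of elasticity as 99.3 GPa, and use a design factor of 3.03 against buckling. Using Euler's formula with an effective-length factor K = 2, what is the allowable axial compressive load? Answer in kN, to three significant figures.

P_allow = 2.05 kN

Buckling occurs about the weak axis: I_min = h·b³/12 = 42.5×28.4³/12 = 81130 mm⁴ (b = 28.4 mm is the smaller dimension).
Effective length L_e = KL = 2×1.79 m = 3580 mm.
Euler critical load P_cr = π²EI/L_e² = π²×99300×81130/3580² = 6204 N.
P_allow = P_cr/n = 6204/3.03 = 2047 N.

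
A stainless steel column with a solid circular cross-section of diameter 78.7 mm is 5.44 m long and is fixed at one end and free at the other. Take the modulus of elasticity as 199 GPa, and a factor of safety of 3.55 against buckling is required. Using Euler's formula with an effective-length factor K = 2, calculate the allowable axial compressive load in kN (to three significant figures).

I = πd⁴/64 = π×78.7⁴/64 = 1.883×10^6 mm⁴.
Effective length L_e = KL = 2×5.44 m = 10880 mm.
Euler critical load P_cr = π²EI/L_e² = π²×199000×1.883×10^6/10880² = 31240 N.
P_allow = P_cr/n = 31240/3.55 = 8801 N.

P_allow = 8.80 kN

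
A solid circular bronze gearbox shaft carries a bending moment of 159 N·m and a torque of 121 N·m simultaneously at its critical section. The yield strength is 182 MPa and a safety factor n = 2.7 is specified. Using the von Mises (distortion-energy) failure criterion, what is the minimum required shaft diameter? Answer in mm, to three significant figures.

d = 30.6 mm

σ_allow = σ_y/n = 182/2.7 = 67.41 MPa.
For a solid shaft σ_b = 32M/(πd³) and τ = 16T/(πd³), so the von Mises stress is σ' = (16/πd³)·√(4M²+3T²).
√(4M²+3T²) = √(4×(159000)² + 3×(121000)²) = 380900 N·mm.
d³ = 16×380900/(π×67.41) = 28780 mm³.
d = 30.64 mm.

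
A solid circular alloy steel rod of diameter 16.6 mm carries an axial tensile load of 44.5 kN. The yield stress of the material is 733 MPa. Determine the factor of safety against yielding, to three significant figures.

A = πd²/4 = 216.4 mm².
σ = F/A = 44500/216.4 = 205.6 MPa.
n = 733/205.6 = 3.565.

n = 3.56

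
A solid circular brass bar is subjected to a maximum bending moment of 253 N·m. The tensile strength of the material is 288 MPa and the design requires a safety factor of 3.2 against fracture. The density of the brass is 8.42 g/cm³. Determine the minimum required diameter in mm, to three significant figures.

d = 30.6 mm

σ_allow = 288/3.2 = 90.00 MPa.
For a solid circular section σ = 32M/(πd³), so d³ = 32M/(π σ_allow) = 32×253000/(π×90.00) = 28630 mm³.
d = 30.59 mm.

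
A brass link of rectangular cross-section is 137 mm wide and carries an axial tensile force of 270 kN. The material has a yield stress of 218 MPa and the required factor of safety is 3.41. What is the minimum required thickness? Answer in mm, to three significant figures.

t = 30.8 mm

σ_allow = 218/3.41 = 63.93 MPa.
Required area A = F/σ_allow = 270000/63.93 = 4223 mm².
t = A/w = 4223/137 = 30.83 mm.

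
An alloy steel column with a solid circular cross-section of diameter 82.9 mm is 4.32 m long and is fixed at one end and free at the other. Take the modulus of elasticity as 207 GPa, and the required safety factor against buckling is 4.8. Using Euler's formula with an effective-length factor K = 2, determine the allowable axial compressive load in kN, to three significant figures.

P_allow = 13.2 kN

I = πd⁴/64 = π×82.9⁴/64 = 2.318×10^6 mm⁴.
Effective length L_e = KL = 2×4.32 m = 8640 mm.
Euler critical load P_cr = π²EI/L_e² = π²×207000×2.318×10^6/8640² = 63450 N.
P_allow = P_cr/n = 63450/4.8 = 13220 N.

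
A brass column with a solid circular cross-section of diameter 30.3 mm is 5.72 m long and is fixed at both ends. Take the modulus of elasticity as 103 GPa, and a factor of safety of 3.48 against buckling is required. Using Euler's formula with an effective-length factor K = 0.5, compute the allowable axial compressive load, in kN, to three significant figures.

I = πd⁴/64 = π×30.3⁴/64 = 41380 mm⁴.
Effective length L_e = KL = 0.5×5.72 m = 2860 mm.
Euler critical load P_cr = π²EI/L_e² = π²×103000×41380/2860² = 5142 N.
P_allow = P_cr/n = 5142/3.48 = 1478 N.

P_allow = 1.48 kN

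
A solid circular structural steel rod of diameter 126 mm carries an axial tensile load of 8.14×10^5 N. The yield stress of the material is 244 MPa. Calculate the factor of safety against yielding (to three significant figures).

n = 3.74

A = πd²/4 = 12470 mm².
σ = F/A = 814000/12470 = 65.28 MPa.
n = 244/65.28 = 3.738.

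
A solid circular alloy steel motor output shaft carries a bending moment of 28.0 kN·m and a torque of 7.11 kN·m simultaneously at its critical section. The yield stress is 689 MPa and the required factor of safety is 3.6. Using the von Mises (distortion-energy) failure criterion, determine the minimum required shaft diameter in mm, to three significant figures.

d = 115 mm

σ_allow = σ_y/n = 689/3.6 = 191.4 MPa.
For a solid shaft σ_b = 32M/(πd³) and τ = 16T/(πd³), so the von Mises stress is σ' = (16/πd³)·√(4M²+3T²).
√(4M²+3T²) = √(4×(2.800×10^7)² + 3×(7.110×10^6)²) = 5.734×10^7 N·mm.
d³ = 16×5.734×10^7/(π×191.4) = 1.526×10^6 mm³.
d = 115.1 mm.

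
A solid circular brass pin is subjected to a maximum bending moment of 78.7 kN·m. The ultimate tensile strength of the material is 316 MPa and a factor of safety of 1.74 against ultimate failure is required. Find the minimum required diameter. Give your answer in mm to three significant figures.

σ_allow = 316/1.74 = 181.6 MPa.
For a solid circular section σ = 32M/(πd³), so d³ = 32M/(π σ_allow) = 32×7.8700×10^7/(π×181.6) = 4.414×10^6 mm³.
d = 164.0 mm.

d = 164 mm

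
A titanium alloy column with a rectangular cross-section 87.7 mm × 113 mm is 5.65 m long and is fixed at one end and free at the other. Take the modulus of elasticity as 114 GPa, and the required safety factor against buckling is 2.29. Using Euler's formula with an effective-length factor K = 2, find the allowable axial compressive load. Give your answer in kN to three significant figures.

Buckling occurs about the weak axis: I_min = h·b³/12 = 113×87.7³/12 = 6.352×10^6 mm⁴ (b = 87.7 mm is the smaller dimension).
Effective length L_e = KL = 2×5.65 m = 11300 mm.
Euler critical load P_cr = π²EI/L_e² = π²×114000×6.352×10^6/11300² = 55970 N.
P_allow = P_cr/n = 55970/2.29 = 24440 N.

P_allow = 24.4 kN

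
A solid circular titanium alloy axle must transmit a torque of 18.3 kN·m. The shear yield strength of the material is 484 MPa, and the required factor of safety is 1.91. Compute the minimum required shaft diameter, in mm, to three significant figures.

Allowable shear stress τ_allow = 484/1.91 = 253.4 MPa.
For a solid shaft τ = 16T/(πd³), so d³ = 16T/(π τ_allow) = 16×1.8300×10^7/(π×253.4) = 367800 mm³.
d = (367800)^(1/3) = 71.65 mm.

d = 71.6 mm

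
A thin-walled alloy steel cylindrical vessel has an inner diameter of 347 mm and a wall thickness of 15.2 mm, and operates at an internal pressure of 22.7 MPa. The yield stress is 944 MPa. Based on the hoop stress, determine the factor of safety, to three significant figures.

n = 3.64

σ_h = pD/(2t) = 22.7×347/(2×15.2) = 259.1 MPa.
n = 944/259.1 = 3.643.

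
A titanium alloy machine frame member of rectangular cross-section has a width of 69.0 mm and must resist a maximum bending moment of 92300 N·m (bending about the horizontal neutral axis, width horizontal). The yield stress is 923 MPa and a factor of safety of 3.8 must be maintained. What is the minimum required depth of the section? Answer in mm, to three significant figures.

σ_allow = 923/3.8 = 242.9 MPa.
For a rectangular section σ = 6M/(bh²), so h² = 6M/(b σ_allow) = 6×9.2300×10^7/(69.0×242.9) = 33040 mm².
h = 181.8 mm.

h = 182 mm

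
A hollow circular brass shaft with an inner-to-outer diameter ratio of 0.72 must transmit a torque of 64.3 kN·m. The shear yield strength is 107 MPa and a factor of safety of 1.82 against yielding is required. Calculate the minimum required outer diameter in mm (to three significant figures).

d_o = 197 mm

τ_allow = 107/1.82 = 58.79 MPa.
For a hollow shaft τ = 16T/[πd_o³(1−k⁴)] with k = 0.72, so 1−k⁴ = 0.7313.
d_o³ = 16T/[π τ_allow (1−k⁴)] = 16×6.4300×10^7/(π×58.79×0.7313) = 7.617×10^6 mm³.
d_o = 196.8 mm.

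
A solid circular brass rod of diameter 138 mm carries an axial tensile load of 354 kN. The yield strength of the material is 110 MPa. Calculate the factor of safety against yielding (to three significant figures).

A = πd²/4 = 14960 mm².
σ = F/A = 354000/14960 = 23.67 MPa.
n = 110/23.67 = 4.648.

n = 4.65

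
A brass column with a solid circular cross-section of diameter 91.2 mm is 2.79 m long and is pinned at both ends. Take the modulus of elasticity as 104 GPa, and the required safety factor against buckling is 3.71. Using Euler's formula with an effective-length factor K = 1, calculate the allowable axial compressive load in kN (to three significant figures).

I = πd⁴/64 = π×91.2⁴/64 = 3.396×10^6 mm⁴.
Effective length L_e = KL = 1×2.79 m = 2790 mm.
Euler critical load P_cr = π²EI/L_e² = π²×104000×3.396×10^6/2790² = 447800 N.
P_allow = P_cr/n = 447800/3.71 = 120700 N.

P_allow = 121 kN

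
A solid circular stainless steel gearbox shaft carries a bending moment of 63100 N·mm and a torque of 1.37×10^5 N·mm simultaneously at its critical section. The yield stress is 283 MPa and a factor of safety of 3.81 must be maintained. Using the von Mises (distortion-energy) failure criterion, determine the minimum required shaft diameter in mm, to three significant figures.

σ_allow = σ_y/n = 283/3.81 = 74.28 MPa.
For a solid shaft σ_b = 32M/(πd³) and τ = 16T/(πd³), so the von Mises stress is σ' = (16/πd³)·√(4M²+3T²).
√(4M²+3T²) = √(4×(63100)² + 3×(137000)²) = 268800 N·mm.
d³ = 16×268800/(π×74.28) = 18430 mm³.
d = 26.41 mm.

d = 26.4 mm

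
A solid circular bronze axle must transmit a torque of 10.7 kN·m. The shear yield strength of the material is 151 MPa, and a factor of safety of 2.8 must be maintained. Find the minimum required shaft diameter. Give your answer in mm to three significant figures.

d = 100 mm

Allowable shear stress τ_allow = 151/2.8 = 53.93 MPa.
For a solid shaft τ = 16T/(πd³), so d³ = 16T/(π τ_allow) = 16×1.0700×10^7/(π×53.93) = 1.010×10^6 mm³.
d = (1.010×10^6)^(1/3) = 100.3 mm.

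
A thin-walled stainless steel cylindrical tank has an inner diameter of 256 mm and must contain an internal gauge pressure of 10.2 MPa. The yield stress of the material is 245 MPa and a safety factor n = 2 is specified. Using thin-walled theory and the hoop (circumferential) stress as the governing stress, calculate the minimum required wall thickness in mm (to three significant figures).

t = 10.7 mm

σ_allow = 245/2 = 122.5 MPa.
Hoop stress σ_h = pD/(2t), so t = pD/(2σ_allow) = 10.2×256/(2×122.5) = 10.66 mm.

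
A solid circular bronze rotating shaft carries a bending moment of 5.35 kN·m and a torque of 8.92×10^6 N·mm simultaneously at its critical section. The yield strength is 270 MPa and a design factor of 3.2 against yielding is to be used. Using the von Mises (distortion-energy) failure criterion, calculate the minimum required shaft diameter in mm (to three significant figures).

σ_allow = σ_y/n = 270/3.2 = 84.38 MPa.
For a solid shaft σ_b = 32M/(πd³) and τ = 16T/(πd³), so the von Mises stress is σ' = (16/πd³)·√(4M²+3T²).
√(4M²+3T²) = √(4×(5.350×10^6)² + 3×(8.920×10^6)²) = 1.879×10^7 N·mm.
d³ = 16×1.879×10^7/(π×84.38) = 1.134×10^6 mm³.
d = 104.3 mm.

d = 104 mm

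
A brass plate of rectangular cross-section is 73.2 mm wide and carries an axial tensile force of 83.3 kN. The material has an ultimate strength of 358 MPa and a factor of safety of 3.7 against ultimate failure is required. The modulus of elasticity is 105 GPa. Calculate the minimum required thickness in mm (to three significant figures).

t = 11.8 mm

σ_allow = 358/3.7 = 96.76 MPa.
Required area A = F/σ_allow = 83300/96.76 = 860.9 mm².
t = A/w = 860.9/73.2 = 11.76 mm.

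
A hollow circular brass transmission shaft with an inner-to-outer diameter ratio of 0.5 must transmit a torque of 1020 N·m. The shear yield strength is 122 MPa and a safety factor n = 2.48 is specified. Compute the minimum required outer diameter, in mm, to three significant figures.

τ_allow = 122/2.48 = 49.19 MPa.
For a hollow shaft τ = 16T/[πd_o³(1−k⁴)] with k = 0.5, so 1−k⁴ = 0.9375.
d_o³ = 16T/[π τ_allow (1−k⁴)] = 16×1020000/(π×49.19×0.9375) = 112600 mm³.
d_o = 48.29 mm.

d_o = 48.3 mm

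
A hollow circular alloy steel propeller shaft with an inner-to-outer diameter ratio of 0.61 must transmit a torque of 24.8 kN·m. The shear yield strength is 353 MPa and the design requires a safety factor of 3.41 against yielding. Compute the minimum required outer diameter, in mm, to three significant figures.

τ_allow = 353/3.41 = 103.5 MPa.
For a hollow shaft τ = 16T/[πd_o³(1−k⁴)] with k = 0.61, so 1−k⁴ = 0.8615.
d_o³ = 16T/[π τ_allow (1−k⁴)] = 16×2.4800×10^7/(π×103.5×0.8615) = 1.416×10^6 mm³.
d_o = 112.3 mm.

d_o = 112 mm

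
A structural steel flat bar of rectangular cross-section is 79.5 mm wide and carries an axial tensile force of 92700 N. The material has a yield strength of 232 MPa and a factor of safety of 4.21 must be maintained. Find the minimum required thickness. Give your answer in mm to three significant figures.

t = 21.2 mm

σ_allow = 232/4.21 = 55.11 MPa.
Required area A = F/σ_allow = 92700/55.11 = 1682 mm².
t = A/w = 1682/79.5 = 21.16 mm.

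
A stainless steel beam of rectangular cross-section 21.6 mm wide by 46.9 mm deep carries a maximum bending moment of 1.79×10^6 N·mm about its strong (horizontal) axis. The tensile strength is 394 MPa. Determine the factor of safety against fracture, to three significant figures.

n = 1.74

Section modulus S = bh²/6 = 21.6×46.9²/6 = 7919 mm³.
σ = M/S = 1790000/7919 = 226.1 MPa.
n = 394/226.1 = 1.743.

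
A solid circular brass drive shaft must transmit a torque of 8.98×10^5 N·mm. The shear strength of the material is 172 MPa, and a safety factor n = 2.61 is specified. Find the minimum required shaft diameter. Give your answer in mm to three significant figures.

d = 41.1 mm

Allowable shear stress τ_allow = 172/2.61 = 65.90 MPa.
For a solid shaft τ = 16T/(πd³), so d³ = 16T/(π τ_allow) = 16×898000/(π×65.90) = 69400 mm³.
d = (69400)^(1/3) = 41.09 mm.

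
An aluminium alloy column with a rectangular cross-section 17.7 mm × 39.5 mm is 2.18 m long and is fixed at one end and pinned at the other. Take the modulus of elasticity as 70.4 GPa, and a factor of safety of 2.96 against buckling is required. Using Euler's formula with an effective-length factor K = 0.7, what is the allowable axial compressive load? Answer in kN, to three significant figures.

Buckling occurs about the weak axis: I_min = h·b³/12 = 39.5×17.7³/12 = 18250 mm⁴ (b = 17.7 mm is the smaller dimension).
Effective length L_e = KL = 0.7×2.18 m = 1526 mm.
Euler critical load P_cr = π²EI/L_e² = π²×70400×18250/1526² = 5446 N.
P_allow = P_cr/n = 5446/2.96 = 1840 N.

P_allow = 1.84 kN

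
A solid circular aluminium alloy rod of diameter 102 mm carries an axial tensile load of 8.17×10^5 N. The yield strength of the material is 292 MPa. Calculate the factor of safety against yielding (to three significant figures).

A = πd²/4 = 8171 mm².
σ = F/A = 817000/8171 = 99.98 MPa.
n = 292/99.98 = 2.920.

n = 2.92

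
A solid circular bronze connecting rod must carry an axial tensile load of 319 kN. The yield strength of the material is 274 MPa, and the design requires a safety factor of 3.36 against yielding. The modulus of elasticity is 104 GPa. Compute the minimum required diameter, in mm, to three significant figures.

d = 70.6 mm

Allowable stress σ_allow = 274/3.36 = 81.55 MPa.
Required area A = F/σ_allow = 319000/81.55 = 3912 mm².
A = πd²/4 → d = √(4A/π) = 70.57 mm.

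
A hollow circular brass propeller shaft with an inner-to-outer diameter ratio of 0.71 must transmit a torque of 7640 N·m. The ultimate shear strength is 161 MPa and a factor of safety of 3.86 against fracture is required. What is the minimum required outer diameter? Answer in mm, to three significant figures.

τ_allow = 161/3.86 = 41.71 MPa.
For a hollow shaft τ = 16T/[πd_o³(1−k⁴)] with k = 0.71, so 1−k⁴ = 0.7459.
d_o³ = 16T/[π τ_allow (1−k⁴)] = 16×7640000/(π×41.71×0.7459) = 1.251×10^6 mm³.
d_o = 107.7 mm.

d_o = 108 mm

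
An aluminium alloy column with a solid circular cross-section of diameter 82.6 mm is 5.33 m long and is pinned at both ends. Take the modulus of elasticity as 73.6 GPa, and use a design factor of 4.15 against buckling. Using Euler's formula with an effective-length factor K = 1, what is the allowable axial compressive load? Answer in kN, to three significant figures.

P_allow = 14.1 kN

I = πd⁴/64 = π×82.6⁴/64 = 2.285×10^6 mm⁴.
Effective length L_e = KL = 1×5.33 m = 5330 mm.
Euler critical load P_cr = π²EI/L_e² = π²×73600×2.285×10^6/5330² = 58430 N.
P_allow = P_cr/n = 58430/4.15 = 14080 N.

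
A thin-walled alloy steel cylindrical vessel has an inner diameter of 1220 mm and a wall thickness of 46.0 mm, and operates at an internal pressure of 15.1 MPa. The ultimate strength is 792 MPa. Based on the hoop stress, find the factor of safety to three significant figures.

σ_h = pD/(2t) = 15.1×1220/(2×46.0) = 200.2 MPa.
n = 792/200.2 = 3.955.

n = 3.96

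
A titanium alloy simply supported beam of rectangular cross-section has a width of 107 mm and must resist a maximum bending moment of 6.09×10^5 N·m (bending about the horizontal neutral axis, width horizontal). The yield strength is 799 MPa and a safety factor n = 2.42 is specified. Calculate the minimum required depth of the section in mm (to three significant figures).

h = 322 mm

σ_allow = 799/2.42 = 330.2 MPa.
For a rectangular section σ = 6M/(bh²), so h² = 6M/(b σ_allow) = 6×6.0900×10^8/(107×330.2) = 103400 mm².
h = 321.6 mm.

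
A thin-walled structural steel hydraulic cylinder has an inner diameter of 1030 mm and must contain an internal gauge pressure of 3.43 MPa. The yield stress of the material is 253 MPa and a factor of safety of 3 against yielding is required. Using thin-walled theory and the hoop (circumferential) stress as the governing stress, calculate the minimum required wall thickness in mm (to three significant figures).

t = 20.9 mm

σ_allow = 253/3 = 84.33 MPa.
Hoop stress σ_h = pD/(2t), so t = pD/(2σ_allow) = 3.43×1030/(2×84.33) = 20.95 mm.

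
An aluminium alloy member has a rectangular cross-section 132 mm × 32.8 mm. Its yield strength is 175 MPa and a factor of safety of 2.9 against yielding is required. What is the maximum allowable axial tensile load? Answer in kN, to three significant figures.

F_allow = 261 kN

σ_allow = 175/2.9 = 60.34 MPa.
A = 132×32.8 = 4330 mm².
F_allow = σ_allow × A = 60.34×4330 = 261300 N.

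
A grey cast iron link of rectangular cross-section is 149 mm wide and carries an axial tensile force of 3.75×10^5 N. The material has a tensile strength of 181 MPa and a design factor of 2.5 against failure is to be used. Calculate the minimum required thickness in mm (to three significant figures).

σ_allow = 181/2.5 = 72.40 MPa.
Required area A = F/σ_allow = 375000/72.40 = 5180 mm².
t = A/w = 5180/149 = 34.76 mm.

t = 34.8 mm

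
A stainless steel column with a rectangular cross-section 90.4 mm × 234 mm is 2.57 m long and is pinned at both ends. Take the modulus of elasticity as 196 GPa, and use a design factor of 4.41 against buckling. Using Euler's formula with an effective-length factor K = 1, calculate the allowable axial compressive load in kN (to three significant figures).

Buckling occurs about the weak axis: I_min = h·b³/12 = 234×90.4³/12 = 1.441×10^7 mm⁴ (b = 90.4 mm is the smaller dimension).
Effective length L_e = KL = 1×2.57 m = 2570 mm.
Euler critical load P_cr = π²EI/L_e² = π²×196000×1.441×10^7/2570² = 4.219×10^6 N.
P_allow = P_cr/n = 4.219×10^6/4.41 = 956700 N.

P_allow = 957 kN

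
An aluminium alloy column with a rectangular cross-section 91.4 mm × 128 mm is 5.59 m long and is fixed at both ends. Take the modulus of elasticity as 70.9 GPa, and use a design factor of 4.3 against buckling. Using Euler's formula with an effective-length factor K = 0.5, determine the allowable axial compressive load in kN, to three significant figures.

Buckling occurs about the weak axis: I_min = h·b³/12 = 128×91.4³/12 = 8.145×10^6 mm⁴ (b = 91.4 mm is the smaller dimension).
Effective length L_e = KL = 0.5×5.59 m = 2795 mm.
Euler critical load P_cr = π²EI/L_e² = π²×70900×8.145×10^6/2795² = 729500 N.
P_allow = P_cr/n = 729500/4.3 = 169700 N.

P_allow = 170 kN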